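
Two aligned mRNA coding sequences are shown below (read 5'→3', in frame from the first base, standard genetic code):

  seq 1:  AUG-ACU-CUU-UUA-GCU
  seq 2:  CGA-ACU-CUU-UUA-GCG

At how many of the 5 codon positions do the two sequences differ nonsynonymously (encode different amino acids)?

1

Codon 1: AUG Met / CGA Arg — nonsynonymous.
Codon 2: ACU Thr / ACU Thr — identical.
Codon 3: CUU Leu / CUU Leu — identical.
Codon 4: UUA Leu / UUA Leu — identical.
Codon 5: GCU Ala / GCG Ala — synonymous.
Nonsynonymous differences: 1.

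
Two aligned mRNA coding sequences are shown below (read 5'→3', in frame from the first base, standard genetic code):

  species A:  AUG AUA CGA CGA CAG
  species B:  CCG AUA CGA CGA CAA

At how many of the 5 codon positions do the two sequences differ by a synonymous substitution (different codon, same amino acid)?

1

Codon 1: AUG Met / CCG Pro — nonsynonymous.
Codon 2: AUA Ile / AUA Ile — identical.
Codon 3: CGA Arg / CGA Arg — identical.
Codon 4: CGA Arg / CGA Arg — identical.
Codon 5: CAG Gln / CAA Gln — synonymous.
Synonymous differences: 1.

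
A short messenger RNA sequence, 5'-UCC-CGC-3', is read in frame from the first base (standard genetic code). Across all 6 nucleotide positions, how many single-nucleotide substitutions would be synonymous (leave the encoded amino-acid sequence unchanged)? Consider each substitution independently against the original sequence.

Codon 1 (UCC, Ser): 3 synonymous substitutions.
Codon 2 (CGC, Arg): 3 synonymous substitutions.
Total: 3 + 3 = 6.

6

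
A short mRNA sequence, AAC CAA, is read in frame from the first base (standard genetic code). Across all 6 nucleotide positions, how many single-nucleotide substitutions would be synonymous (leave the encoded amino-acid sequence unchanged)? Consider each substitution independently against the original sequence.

2

Codon 1 (AAC, Asn): 1 synonymous substitution.
Codon 2 (CAA, Gln): 1 synonymous substitution.
Total: 1 + 1 = 2.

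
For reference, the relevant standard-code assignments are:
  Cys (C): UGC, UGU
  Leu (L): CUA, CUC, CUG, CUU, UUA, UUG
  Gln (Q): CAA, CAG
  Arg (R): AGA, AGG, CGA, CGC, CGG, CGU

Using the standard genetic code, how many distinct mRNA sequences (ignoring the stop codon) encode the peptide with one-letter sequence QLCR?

Gln: 2 codons.
Leu: 6 codons.
Cys: 2 codons.
Arg: 6 codons.
2 × 6 × 2 × 6 = 144.

144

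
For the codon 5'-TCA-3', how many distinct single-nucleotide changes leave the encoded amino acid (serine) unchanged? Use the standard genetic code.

Position 1: none → 0 synonymous.
Position 2: none → 0 synonymous.
Position 3: TCT, TCC, TCG → 3 synonymous.
Total: 0 + 0 + 3 = 3.

3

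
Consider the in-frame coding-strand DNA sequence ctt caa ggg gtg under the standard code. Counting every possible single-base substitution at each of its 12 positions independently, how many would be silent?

Codon 1 (CTT, Leu): 3 synonymous substitutions.
Codon 2 (CAA, Gln): 1 synonymous substitution.
Codon 3 (GGG, Gly): 3 synonymous substitutions.
Codon 4 (GTG, Val): 3 synonymous substitutions.
Total: 3 + 1 + 3 + 3 = 10.

10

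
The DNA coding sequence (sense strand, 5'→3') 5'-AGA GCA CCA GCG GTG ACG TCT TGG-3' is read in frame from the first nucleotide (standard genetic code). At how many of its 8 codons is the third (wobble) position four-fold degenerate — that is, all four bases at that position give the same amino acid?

Codon 1 AGA (Arg): third position 2-fold.
Codon 2 GCA (Ala): third position 4-fold.
Codon 3 CCA (Pro): third position 4-fold.
Codon 4 GCG (Ala): third position 4-fold.
Codon 5 GTG (Val): third position 4-fold.
Codon 6 ACG (Thr): third position 4-fold.
Codon 7 TCT (Ser): third position 4-fold.
Codon 8 TGG (Trp): third position 1-fold.
Four-fold degenerate third positions: 6.

6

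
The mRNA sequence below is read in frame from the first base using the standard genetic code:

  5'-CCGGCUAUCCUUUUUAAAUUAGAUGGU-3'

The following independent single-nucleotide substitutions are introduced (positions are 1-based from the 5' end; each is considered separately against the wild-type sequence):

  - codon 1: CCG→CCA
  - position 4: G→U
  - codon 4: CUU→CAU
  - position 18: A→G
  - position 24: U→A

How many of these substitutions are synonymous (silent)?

2

Codon 1: CCG (Pro) → CCA (Pro) — synonymous.
Codon 2: GCU (Ala) → UCU (Ser) — missense.
Codon 4: CUU (Leu) → CAU (His) — missense.
Codon 6: AAA (Lys) → AAG (Lys) — synonymous.
Codon 8: GAU (Asp) → GAA (Glu) — missense.
Synonymous: 2 of 5.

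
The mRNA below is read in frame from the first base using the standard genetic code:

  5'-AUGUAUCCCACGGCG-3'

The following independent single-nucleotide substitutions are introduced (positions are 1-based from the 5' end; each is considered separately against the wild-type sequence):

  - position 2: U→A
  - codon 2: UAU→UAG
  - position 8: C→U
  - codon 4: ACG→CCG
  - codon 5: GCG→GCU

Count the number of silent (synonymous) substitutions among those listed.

1

Codon 1: AUG (Met) → AAG (Lys) — missense.
Codon 2: UAU (Tyr) → UAG (Stop) — nonsense.
Codon 3: CCC (Pro) → CUC (Leu) — missense.
Codon 4: ACG (Thr) → CCG (Pro) — missense.
Codon 5: GCG (Ala) → GCU (Ala) — synonymous.
Synonymous: 1 of 5.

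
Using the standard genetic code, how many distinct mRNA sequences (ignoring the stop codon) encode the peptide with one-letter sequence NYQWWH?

Asn: 2 codons.
Tyr: 2 codons.
Gln: 2 codons.
Trp: 1 codon.
Trp: 1 codon.
His: 2 codons.
2 × 2 × 2 × 1 × 1 × 2 = 16.

16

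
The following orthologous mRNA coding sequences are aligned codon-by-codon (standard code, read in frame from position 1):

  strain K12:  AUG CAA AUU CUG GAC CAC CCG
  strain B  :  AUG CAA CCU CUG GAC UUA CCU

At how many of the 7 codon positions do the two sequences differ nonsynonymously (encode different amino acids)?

2

Codon 1: AUG Met / AUG Met — identical.
Codon 2: CAA Gln / CAA Gln — identical.
Codon 3: AUU Ile / CCU Pro — nonsynonymous.
Codon 4: CUG Leu / CUG Leu — identical.
Codon 5: GAC Asp / GAC Asp — identical.
Codon 6: CAC His / UUA Leu — nonsynonymous.
Codon 7: CCG Pro / CCU Pro — synonymous.
Nonsynonymous differences: 2.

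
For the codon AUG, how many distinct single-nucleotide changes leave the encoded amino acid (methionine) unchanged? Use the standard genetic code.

0

Position 1: none → 0 synonymous.
Position 2: none → 0 synonymous.
Position 3: none → 0 synonymous.
Total: 0 + 0 + 0 = 0.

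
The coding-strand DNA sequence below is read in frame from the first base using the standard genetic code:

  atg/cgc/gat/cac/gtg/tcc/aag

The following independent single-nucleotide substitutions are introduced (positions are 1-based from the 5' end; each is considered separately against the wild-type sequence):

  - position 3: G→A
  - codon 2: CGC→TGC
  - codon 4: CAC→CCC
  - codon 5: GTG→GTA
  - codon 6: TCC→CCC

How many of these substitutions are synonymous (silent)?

Codon 1: ATG (Met) → ATA (Ile) — missense.
Codon 2: CGC (Arg) → TGC (Cys) — missense.
Codon 4: CAC (His) → CCC (Pro) — missense.
Codon 5: GTG (Val) → GTA (Val) — synonymous.
Codon 6: TCC (Ser) → CCC (Pro) — missense.
Synonymous: 1 of 5.

1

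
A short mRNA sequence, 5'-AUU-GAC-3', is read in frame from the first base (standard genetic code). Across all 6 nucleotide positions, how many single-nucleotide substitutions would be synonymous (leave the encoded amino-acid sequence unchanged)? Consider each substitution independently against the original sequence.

Codon 1 (AUU, Ile): 2 synonymous substitutions.
Codon 2 (GAC, Asp): 1 synonymous substitution.
Total: 2 + 1 = 3.

3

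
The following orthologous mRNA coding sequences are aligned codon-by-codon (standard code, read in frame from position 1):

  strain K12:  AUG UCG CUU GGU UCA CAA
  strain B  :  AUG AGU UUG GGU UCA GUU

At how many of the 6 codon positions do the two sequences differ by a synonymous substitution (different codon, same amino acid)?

Codon 1: AUG Met / AUG Met — identical.
Codon 2: UCG Ser / AGU Ser — synonymous.
Codon 3: CUU Leu / UUG Leu — synonymous.
Codon 4: GGU Gly / GGU Gly — identical.
Codon 5: UCA Ser / UCA Ser — identical.
Codon 6: CAA Gln / GUU Val — nonsynonymous.
Synonymous differences: 2.

2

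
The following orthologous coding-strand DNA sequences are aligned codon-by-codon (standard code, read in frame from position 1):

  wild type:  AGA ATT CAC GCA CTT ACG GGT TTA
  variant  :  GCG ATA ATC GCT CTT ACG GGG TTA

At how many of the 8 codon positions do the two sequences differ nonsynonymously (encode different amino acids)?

Codon 1: AGA Arg / GCG Ala — nonsynonymous.
Codon 2: ATT Ile / ATA Ile — synonymous.
Codon 3: CAC His / ATC Ile — nonsynonymous.
Codon 4: GCA Ala / GCT Ala — synonymous.
Codon 5: CTT Leu / CTT Leu — identical.
Codon 6: ACG Thr / ACG Thr — identical.
Codon 7: GGT Gly / GGG Gly — synonymous.
Codon 8: TTA Leu / TTA Leu — identical.
Nonsynonymous differences: 2.

2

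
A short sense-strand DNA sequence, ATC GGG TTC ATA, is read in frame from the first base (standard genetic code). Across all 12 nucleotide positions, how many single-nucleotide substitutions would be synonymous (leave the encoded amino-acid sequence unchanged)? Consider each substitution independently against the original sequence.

8

Codon 1 (ATC, Ile): 2 synonymous substitutions.
Codon 2 (GGG, Gly): 3 synonymous substitutions.
Codon 3 (TTC, Phe): 1 synonymous substitution.
Codon 4 (ATA, Ile): 2 synonymous substitutions.
Total: 2 + 3 + 1 + 2 = 8.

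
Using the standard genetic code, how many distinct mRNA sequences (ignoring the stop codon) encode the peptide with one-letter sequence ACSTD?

Ala: 4 codons.
Cys: 2 codons.
Ser: 6 codons.
Thr: 4 codons.
Asp: 2 codons.
4 × 2 × 6 × 4 × 2 = 384.

384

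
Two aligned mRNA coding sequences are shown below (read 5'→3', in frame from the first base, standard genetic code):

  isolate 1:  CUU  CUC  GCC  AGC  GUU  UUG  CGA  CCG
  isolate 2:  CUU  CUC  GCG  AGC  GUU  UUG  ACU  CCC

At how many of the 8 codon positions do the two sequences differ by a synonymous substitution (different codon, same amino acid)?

2

Codon 1: CUU Leu / CUU Leu — identical.
Codon 2: CUC Leu / CUC Leu — identical.
Codon 3: GCC Ala / GCG Ala — synonymous.
Codon 4: AGC Ser / AGC Ser — identical.
Codon 5: GUU Val / GUU Val — identical.
Codon 6: UUG Leu / UUG Leu — identical.
Codon 7: CGA Arg / ACU Thr — nonsynonymous.
Codon 8: CCG Pro / CCC Pro — synonymous.
Synonymous differences: 2.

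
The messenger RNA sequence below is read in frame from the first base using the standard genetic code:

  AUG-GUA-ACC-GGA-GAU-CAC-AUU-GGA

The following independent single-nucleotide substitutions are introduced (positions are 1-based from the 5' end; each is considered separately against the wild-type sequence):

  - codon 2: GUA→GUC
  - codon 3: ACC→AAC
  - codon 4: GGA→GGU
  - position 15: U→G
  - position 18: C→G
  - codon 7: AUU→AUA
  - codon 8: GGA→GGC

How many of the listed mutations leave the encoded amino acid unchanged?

4

Codon 2: GUA (Val) → GUC (Val) — synonymous.
Codon 3: ACC (Thr) → AAC (Asn) — missense.
Codon 4: GGA (Gly) → GGU (Gly) — synonymous.
Codon 5: GAU (Asp) → GAG (Glu) — missense.
Codon 6: CAC (His) → CAG (Gln) — missense.
Codon 7: AUU (Ile) → AUA (Ile) — synonymous.
Codon 8: GGA (Gly) → GGC (Gly) — synonymous.
Synonymous: 4 of 7.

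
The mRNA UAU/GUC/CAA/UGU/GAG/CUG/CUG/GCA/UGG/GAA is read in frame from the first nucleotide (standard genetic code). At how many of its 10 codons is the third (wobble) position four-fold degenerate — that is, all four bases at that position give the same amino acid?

4

Codon 1 UAU (Tyr): third position 2-fold.
Codon 2 GUC (Val): third position 4-fold.
Codon 3 CAA (Gln): third position 2-fold.
Codon 4 UGU (Cys): third position 2-fold.
Codon 5 GAG (Glu): third position 2-fold.
Codon 6 CUG (Leu): third position 4-fold.
Codon 7 CUG (Leu): third position 4-fold.
Codon 8 GCA (Ala): third position 4-fold.
Codon 9 UGG (Trp): third position 1-fold.
Codon 10 GAA (Glu): third position 2-fold.
Four-fold degenerate third positions: 4.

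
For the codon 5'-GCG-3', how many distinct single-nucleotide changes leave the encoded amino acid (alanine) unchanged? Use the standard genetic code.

Position 1: none → 0 synonymous.
Position 2: none → 0 synonymous.
Position 3: GCU, GCC, GCA → 3 synonymous.
Total: 0 + 0 + 3 = 3.

3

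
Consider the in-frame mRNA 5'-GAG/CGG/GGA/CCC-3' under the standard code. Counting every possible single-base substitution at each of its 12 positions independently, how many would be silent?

11

Codon 1 (GAG, Glu): 1 synonymous substitution.
Codon 2 (CGG, Arg): 4 synonymous substitutions.
Codon 3 (GGA, Gly): 3 synonymous substitutions.
Codon 4 (CCC, Pro): 3 synonymous substitutions.
Total: 1 + 4 + 3 + 3 = 11.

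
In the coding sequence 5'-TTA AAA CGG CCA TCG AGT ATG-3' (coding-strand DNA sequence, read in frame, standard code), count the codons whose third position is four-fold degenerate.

3

Codon 1 TTA (Leu): third position 2-fold.
Codon 2 AAA (Lys): third position 2-fold.
Codon 3 CGG (Arg): third position 4-fold.
Codon 4 CCA (Pro): third position 4-fold.
Codon 5 TCG (Ser): third position 4-fold.
Codon 6 AGT (Ser): third position 2-fold.
Codon 7 ATG (Met): third position 1-fold.
Four-fold degenerate third positions: 3.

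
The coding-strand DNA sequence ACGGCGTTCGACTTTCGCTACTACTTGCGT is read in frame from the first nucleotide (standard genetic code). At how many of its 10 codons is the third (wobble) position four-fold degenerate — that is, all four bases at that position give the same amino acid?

4

Codon 1 ACG (Thr): third position 4-fold.
Codon 2 GCG (Ala): third position 4-fold.
Codon 3 TTC (Phe): third position 2-fold.
Codon 4 GAC (Asp): third position 2-fold.
Codon 5 TTT (Phe): third position 2-fold.
Codon 6 CGC (Arg): third position 4-fold.
Codon 7 TAC (Tyr): third position 2-fold.
Codon 8 TAC (Tyr): third position 2-fold.
Codon 9 TTG (Leu): third position 2-fold.
Codon 10 CGT (Arg): third position 4-fold.
Four-fold degenerate third positions: 4.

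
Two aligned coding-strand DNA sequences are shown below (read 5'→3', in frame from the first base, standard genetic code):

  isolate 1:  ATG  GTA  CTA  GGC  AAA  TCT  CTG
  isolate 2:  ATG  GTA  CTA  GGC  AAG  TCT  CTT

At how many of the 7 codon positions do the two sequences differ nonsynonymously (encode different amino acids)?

Codon 1: ATG Met / ATG Met — identical.
Codon 2: GTA Val / GTA Val — identical.
Codon 3: CTA Leu / CTA Leu — identical.
Codon 4: GGC Gly / GGC Gly — identical.
Codon 5: AAA Lys / AAG Lys — synonymous.
Codon 6: TCT Ser / TCT Ser — identical.
Codon 7: CTG Leu / CTT Leu — synonymous.
Nonsynonymous differences: 0.

0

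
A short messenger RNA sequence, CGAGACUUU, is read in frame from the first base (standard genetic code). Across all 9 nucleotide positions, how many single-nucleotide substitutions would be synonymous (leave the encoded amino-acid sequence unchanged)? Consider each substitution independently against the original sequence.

6

Codon 1 (CGA, Arg): 4 synonymous substitutions.
Codon 2 (GAC, Asp): 1 synonymous substitution.
Codon 3 (UUU, Phe): 1 synonymous substitution.
Total: 4 + 1 + 1 = 6.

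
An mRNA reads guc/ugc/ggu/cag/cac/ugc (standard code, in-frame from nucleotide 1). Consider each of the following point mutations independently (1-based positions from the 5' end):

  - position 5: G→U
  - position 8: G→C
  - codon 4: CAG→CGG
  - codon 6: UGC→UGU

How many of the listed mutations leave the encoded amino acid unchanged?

Codon 2: UGC (Cys) → UUC (Phe) — missense.
Codon 3: GGU (Gly) → GCU (Ala) — missense.
Codon 4: CAG (Gln) → CGG (Arg) — missense.
Codon 6: UGC (Cys) → UGU (Cys) — synonymous.
Synonymous: 1 of 4.

1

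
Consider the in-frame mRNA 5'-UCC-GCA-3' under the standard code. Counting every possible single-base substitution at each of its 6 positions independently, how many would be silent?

6

Codon 1 (UCC, Ser): 3 synonymous substitutions.
Codon 2 (GCA, Ala): 3 synonymous substitutions.
Total: 3 + 3 = 6.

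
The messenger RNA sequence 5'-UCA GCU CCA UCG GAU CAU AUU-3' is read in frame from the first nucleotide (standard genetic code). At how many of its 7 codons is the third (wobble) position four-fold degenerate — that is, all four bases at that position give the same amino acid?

Codon 1 UCA (Ser): third position 4-fold.
Codon 2 GCU (Ala): third position 4-fold.
Codon 3 CCA (Pro): third position 4-fold.
Codon 4 UCG (Ser): third position 4-fold.
Codon 5 GAU (Asp): third position 2-fold.
Codon 6 CAU (His): third position 2-fold.
Codon 7 AUU (Ile): third position 3-fold.
Four-fold degenerate third positions: 4.

4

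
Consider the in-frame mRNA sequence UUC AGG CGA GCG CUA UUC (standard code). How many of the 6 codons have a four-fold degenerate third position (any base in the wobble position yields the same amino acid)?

Codon 1 UUC (Phe): third position 2-fold.
Codon 2 AGG (Arg): third position 2-fold.
Codon 3 CGA (Arg): third position 4-fold.
Codon 4 GCG (Ala): third position 4-fold.
Codon 5 CUA (Leu): third position 4-fold.
Codon 6 UUC (Phe): third position 2-fold.
Four-fold degenerate third positions: 3.

3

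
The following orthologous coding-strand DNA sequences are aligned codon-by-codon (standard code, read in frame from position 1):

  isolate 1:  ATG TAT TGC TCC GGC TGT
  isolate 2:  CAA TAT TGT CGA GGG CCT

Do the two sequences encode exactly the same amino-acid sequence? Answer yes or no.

no

Codon 1: ATG Met / CAA Gln — nonsynonymous.
Codon 2: TAT Tyr / TAT Tyr — identical.
Codon 3: TGC Cys / TGT Cys — synonymous.
Codon 4: TCC Ser / CGA Arg — nonsynonymous.
Codon 5: GGC Gly / GGG Gly — synonymous.
Codon 6: TGT Cys / CCT Pro — nonsynonymous.
Nonsynonymous differences: 3 → different protein.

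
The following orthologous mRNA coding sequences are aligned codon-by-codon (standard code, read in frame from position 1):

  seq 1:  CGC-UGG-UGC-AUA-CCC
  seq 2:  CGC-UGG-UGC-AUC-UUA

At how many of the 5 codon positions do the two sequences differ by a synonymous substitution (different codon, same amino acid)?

Codon 1: CGC Arg / CGC Arg — identical.
Codon 2: UGG Trp / UGG Trp — identical.
Codon 3: UGC Cys / UGC Cys — identical.
Codon 4: AUA Ile / AUC Ile — synonymous.
Codon 5: CCC Pro / UUA Leu — nonsynonymous.
Synonymous differences: 1.

1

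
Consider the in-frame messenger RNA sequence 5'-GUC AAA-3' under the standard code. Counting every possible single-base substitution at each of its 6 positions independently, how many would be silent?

Codon 1 (GUC, Val): 3 synonymous substitutions.
Codon 2 (AAA, Lys): 1 synonymous substitution.
Total: 3 + 1 = 4.

4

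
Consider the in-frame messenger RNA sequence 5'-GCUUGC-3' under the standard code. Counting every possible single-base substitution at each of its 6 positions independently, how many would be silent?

4

Codon 1 (GCU, Ala): 3 synonymous substitutions.
Codon 2 (UGC, Cys): 1 synonymous substitution.
Total: 3 + 1 = 4.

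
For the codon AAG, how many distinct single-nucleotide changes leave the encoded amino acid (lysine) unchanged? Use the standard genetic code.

Position 1: none → 0 synonymous.
Position 2: none → 0 synonymous.
Position 3: AAA → 1 synonymous.
Total: 0 + 0 + 1 = 1.

1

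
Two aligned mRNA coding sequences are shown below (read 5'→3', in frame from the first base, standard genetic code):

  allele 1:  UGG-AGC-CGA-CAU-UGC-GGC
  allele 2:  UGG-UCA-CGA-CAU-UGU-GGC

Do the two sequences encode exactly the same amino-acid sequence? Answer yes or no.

Codon 1: UGG Trp / UGG Trp — identical.
Codon 2: AGC Ser / UCA Ser — synonymous.
Codon 3: CGA Arg / CGA Arg — identical.
Codon 4: CAU His / CAU His — identical.
Codon 5: UGC Cys / UGU Cys — synonymous.
Codon 6: GGC Gly / GGC Gly — identical.
Nonsynonymous differences: 0 → same protein.

yes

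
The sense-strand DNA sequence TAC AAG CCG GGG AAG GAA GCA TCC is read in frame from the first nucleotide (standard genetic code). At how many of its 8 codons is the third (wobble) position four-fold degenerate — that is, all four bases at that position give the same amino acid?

4

Codon 1 TAC (Tyr): third position 2-fold.
Codon 2 AAG (Lys): third position 2-fold.
Codon 3 CCG (Pro): third position 4-fold.
Codon 4 GGG (Gly): third position 4-fold.
Codon 5 AAG (Lys): third position 2-fold.
Codon 6 GAA (Glu): third position 2-fold.
Codon 7 GCA (Ala): third position 4-fold.
Codon 8 TCC (Ser): third position 4-fold.
Four-fold degenerate third positions: 4.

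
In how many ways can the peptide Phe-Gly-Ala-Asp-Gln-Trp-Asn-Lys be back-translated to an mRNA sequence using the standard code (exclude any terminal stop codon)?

Phe: 2 codons.
Gly: 4 codons.
Ala: 4 codons.
Asp: 2 codons.
Gln: 2 codons.
Trp: 1 codon.
Asn: 2 codons.
Lys: 2 codons.
2 × 4 × 4 × 2 × 2 × 1 × 2 × 2 = 512.

512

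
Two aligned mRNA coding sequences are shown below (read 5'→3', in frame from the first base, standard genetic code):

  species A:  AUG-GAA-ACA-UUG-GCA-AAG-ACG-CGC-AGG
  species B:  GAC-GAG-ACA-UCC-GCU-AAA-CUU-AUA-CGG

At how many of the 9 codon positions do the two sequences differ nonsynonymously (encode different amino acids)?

4

Codon 1: AUG Met / GAC Asp — nonsynonymous.
Codon 2: GAA Glu / GAG Glu — synonymous.
Codon 3: ACA Thr / ACA Thr — identical.
Codon 4: UUG Leu / UCC Ser — nonsynonymous.
Codon 5: GCA Ala / GCU Ala — synonymous.
Codon 6: AAG Lys / AAA Lys — synonymous.
Codon 7: ACG Thr / CUU Leu — nonsynonymous.
Codon 8: CGC Arg / AUA Ile — nonsynonymous.
Codon 9: AGG Arg / CGG Arg — synonymous.
Nonsynonymous differences: 4.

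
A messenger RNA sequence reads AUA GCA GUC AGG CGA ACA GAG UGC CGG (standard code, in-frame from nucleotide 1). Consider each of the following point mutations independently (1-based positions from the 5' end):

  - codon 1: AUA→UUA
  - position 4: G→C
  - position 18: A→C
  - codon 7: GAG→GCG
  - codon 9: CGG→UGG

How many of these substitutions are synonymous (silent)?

1

Codon 1: AUA (Ile) → UUA (Leu) — missense.
Codon 2: GCA (Ala) → CCA (Pro) — missense.
Codon 6: ACA (Thr) → ACC (Thr) — synonymous.
Codon 7: GAG (Glu) → GCG (Ala) — missense.
Codon 9: CGG (Arg) → UGG (Trp) — missense.
Synonymous: 1 of 5.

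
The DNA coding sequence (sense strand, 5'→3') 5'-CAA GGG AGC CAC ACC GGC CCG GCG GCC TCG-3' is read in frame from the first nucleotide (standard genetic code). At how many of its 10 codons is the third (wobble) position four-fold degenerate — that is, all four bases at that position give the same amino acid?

7

Codon 1 CAA (Gln): third position 2-fold.
Codon 2 GGG (Gly): third position 4-fold.
Codon 3 AGC (Ser): third position 2-fold.
Codon 4 CAC (His): third position 2-fold.
Codon 5 ACC (Thr): third position 4-fold.
Codon 6 GGC (Gly): third position 4-fold.
Codon 7 CCG (Pro): third position 4-fold.
Codon 8 GCG (Ala): third position 4-fold.
Codon 9 GCC (Ala): third position 4-fold.
Codon 10 TCG (Ser): third position 4-fold.
Four-fold degenerate third positions: 7.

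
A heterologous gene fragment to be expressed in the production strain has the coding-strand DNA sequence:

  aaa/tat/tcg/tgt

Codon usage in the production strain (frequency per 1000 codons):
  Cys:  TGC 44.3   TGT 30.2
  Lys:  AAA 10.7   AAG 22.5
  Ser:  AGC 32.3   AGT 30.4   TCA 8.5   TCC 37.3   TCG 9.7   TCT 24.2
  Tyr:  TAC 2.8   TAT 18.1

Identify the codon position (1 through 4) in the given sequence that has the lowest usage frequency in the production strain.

Codon 1 AAA (Lys): 10.7 per 1000.
Codon 2 TAT (Tyr): 18.1 per 1000.
Codon 3 TCG (Ser): 9.7 per 1000.
Codon 4 TGT (Cys): 30.2 per 1000.
Lowest frequency is 9.7 at codon 3.

3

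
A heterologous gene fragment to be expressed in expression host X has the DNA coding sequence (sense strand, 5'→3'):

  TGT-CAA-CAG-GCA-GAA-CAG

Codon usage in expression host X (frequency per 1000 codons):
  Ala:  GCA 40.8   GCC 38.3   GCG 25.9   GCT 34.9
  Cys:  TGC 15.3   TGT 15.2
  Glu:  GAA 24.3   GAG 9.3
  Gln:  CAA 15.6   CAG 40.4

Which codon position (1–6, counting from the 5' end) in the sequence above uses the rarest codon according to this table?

1

Codon 1 TGT (Cys): 15.2 per 1000.
Codon 2 CAA (Gln): 15.6 per 1000.
Codon 3 CAG (Gln): 40.4 per 1000.
Codon 4 GCA (Ala): 40.8 per 1000.
Codon 5 GAA (Glu): 24.3 per 1000.
Codon 6 CAG (Gln): 40.4 per 1000.
Lowest frequency is 15.2 at codon 1.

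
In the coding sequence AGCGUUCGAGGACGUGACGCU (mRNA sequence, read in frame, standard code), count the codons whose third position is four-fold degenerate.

5

Codon 1 AGC (Ser): third position 2-fold.
Codon 2 GUU (Val): third position 4-fold.
Codon 3 CGA (Arg): third position 4-fold.
Codon 4 GGA (Gly): third position 4-fold.
Codon 5 CGU (Arg): third position 4-fold.
Codon 6 GAC (Asp): third position 2-fold.
Codon 7 GCU (Ala): third position 4-fold.
Four-fold degenerate third positions: 5.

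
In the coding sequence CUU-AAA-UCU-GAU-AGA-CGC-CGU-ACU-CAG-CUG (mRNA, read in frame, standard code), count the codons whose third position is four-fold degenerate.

6

Codon 1 CUU (Leu): third position 4-fold.
Codon 2 AAA (Lys): third position 2-fold.
Codon 3 UCU (Ser): third position 4-fold.
Codon 4 GAU (Asp): third position 2-fold.
Codon 5 AGA (Arg): third position 2-fold.
Codon 6 CGC (Arg): third position 4-fold.
Codon 7 CGU (Arg): third position 4-fold.
Codon 8 ACU (Thr): third position 4-fold.
Codon 9 CAG (Gln): third position 2-fold.
Codon 10 CUG (Leu): third position 4-fold.
Four-fold degenerate third positions: 6.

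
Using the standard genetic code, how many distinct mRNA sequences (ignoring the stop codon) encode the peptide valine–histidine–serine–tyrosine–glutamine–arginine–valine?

4608

Val: 4 codons.
His: 2 codons.
Ser: 6 codons.
Tyr: 2 codons.
Gln: 2 codons.
Arg: 6 codons.
Val: 4 codons.
4 × 2 × 6 × 2 × 2 × 6 × 4 = 4608.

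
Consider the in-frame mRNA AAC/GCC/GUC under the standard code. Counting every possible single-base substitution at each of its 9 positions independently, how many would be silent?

7

Codon 1 (AAC, Asn): 1 synonymous substitution.
Codon 2 (GCC, Ala): 3 synonymous substitutions.
Codon 3 (GUC, Val): 3 synonymous substitutions.
Total: 1 + 3 + 3 = 7.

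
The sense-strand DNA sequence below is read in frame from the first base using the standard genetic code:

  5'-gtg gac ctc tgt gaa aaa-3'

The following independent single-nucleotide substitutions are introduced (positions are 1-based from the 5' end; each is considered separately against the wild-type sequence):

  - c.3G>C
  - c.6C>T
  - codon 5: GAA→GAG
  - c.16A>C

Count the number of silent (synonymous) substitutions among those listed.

Codon 1: GTG (Val) → GTC (Val) — synonymous.
Codon 2: GAC (Asp) → GAT (Asp) — synonymous.
Codon 5: GAA (Glu) → GAG (Glu) — synonymous.
Codon 6: AAA (Lys) → CAA (Gln) — missense.
Synonymous: 3 of 4.

3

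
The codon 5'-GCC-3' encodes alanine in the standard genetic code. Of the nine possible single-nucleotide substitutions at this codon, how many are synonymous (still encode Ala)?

3

Position 1: none → 0 synonymous.
Position 2: none → 0 synonymous.
Position 3: GCU, GCA, GCG → 3 synonymous.
Total: 0 + 0 + 3 = 3.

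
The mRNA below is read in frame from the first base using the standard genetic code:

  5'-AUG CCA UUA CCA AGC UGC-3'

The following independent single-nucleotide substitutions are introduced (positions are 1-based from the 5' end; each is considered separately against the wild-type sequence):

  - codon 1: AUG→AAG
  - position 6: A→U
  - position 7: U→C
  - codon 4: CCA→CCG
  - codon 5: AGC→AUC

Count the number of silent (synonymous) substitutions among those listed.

3

Codon 1: AUG (Met) → AAG (Lys) — missense.
Codon 2: CCA (Pro) → CCU (Pro) — synonymous.
Codon 3: UUA (Leu) → CUA (Leu) — synonymous.
Codon 4: CCA (Pro) → CCG (Pro) — synonymous.
Codon 5: AGC (Ser) → AUC (Ile) — missense.
Synonymous: 3 of 5.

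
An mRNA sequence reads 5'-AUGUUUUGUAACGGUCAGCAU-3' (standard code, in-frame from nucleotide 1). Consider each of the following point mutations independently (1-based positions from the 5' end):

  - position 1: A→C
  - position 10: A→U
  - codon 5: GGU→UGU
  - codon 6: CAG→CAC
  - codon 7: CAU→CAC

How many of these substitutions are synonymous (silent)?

1

Codon 1: AUG (Met) → CUG (Leu) — missense.
Codon 4: AAC (Asn) → UAC (Tyr) — missense.
Codon 5: GGU (Gly) → UGU (Cys) — missense.
Codon 6: CAG (Gln) → CAC (His) — missense.
Codon 7: CAU (His) → CAC (His) — synonymous.
Synonymous: 1 of 5.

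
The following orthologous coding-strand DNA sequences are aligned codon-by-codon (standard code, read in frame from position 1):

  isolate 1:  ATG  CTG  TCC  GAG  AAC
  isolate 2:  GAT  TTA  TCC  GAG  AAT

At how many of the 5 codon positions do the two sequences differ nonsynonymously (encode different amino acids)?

Codon 1: ATG Met / GAT Asp — nonsynonymous.
Codon 2: CTG Leu / TTA Leu — synonymous.
Codon 3: TCC Ser / TCC Ser — identical.
Codon 4: GAG Glu / GAG Glu — identical.
Codon 5: AAC Asn / AAT Asn — synonymous.
Nonsynonymous differences: 1.

1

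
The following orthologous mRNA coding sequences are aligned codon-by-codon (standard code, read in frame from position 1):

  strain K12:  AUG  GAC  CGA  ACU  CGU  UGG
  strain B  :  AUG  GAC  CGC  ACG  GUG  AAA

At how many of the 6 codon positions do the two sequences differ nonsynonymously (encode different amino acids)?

2

Codon 1: AUG Met / AUG Met — identical.
Codon 2: GAC Asp / GAC Asp — identical.
Codon 3: CGA Arg / CGC Arg — synonymous.
Codon 4: ACU Thr / ACG Thr — synonymous.
Codon 5: CGU Arg / GUG Val — nonsynonymous.
Codon 6: UGG Trp / AAA Lys — nonsynonymous.
Nonsynonymous differences: 2.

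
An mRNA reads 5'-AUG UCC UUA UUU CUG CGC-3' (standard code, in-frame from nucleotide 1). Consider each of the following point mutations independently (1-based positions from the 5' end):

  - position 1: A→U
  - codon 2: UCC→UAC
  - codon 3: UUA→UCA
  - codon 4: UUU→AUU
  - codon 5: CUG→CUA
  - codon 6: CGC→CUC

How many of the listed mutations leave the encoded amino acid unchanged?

Codon 1: AUG (Met) → UUG (Leu) — missense.
Codon 2: UCC (Ser) → UAC (Tyr) — missense.
Codon 3: UUA (Leu) → UCA (Ser) — missense.
Codon 4: UUU (Phe) → AUU (Ile) — missense.
Codon 5: CUG (Leu) → CUA (Leu) — synonymous.
Codon 6: CGC (Arg) → CUC (Leu) — missense.
Synonymous: 1 of 6.

1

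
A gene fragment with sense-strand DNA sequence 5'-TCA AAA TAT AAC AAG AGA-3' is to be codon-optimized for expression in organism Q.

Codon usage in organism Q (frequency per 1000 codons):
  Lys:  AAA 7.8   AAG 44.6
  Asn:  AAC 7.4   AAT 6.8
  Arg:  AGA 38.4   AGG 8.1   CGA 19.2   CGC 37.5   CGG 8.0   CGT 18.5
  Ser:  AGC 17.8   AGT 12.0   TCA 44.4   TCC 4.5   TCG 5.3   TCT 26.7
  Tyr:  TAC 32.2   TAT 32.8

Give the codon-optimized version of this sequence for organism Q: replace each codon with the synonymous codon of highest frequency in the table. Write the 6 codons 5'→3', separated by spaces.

Codon 1 (Ser): best is TCA at 44.4.
Codon 2 (Lys): best is AAG at 44.6.
Codon 3 (Tyr): best is TAT at 32.8.
Codon 4 (Asn): best is AAC at 7.4.
Codon 5 (Lys): best is AAG at 44.6.
Codon 6 (Arg): best is AGA at 38.4.

TCA AAG TAT AAC AAG AGA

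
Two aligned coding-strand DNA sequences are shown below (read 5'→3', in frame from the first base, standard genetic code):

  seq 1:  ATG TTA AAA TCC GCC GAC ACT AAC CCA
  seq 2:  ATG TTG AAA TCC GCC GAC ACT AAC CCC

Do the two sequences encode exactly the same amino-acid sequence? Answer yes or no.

yes

Codon 1: ATG Met / ATG Met — identical.
Codon 2: TTA Leu / TTG Leu — synonymous.
Codon 3: AAA Lys / AAA Lys — identical.
Codon 4: TCC Ser / TCC Ser — identical.
Codon 5: GCC Ala / GCC Ala — identical.
Codon 6: GAC Asp / GAC Asp — identical.
Codon 7: ACT Thr / ACT Thr — identical.
Codon 8: AAC Asn / AAC Asn — identical.
Codon 9: CCA Pro / CCC Pro — synonymous.
Nonsynonymous differences: 0 → same protein.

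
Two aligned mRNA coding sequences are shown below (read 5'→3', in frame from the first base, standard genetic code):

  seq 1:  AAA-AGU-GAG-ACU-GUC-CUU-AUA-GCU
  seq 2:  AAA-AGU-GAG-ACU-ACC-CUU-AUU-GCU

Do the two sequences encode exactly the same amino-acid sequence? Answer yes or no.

no

Codon 1: AAA Lys / AAA Lys — identical.
Codon 2: AGU Ser / AGU Ser — identical.
Codon 3: GAG Glu / GAG Glu — identical.
Codon 4: ACU Thr / ACU Thr — identical.
Codon 5: GUC Val / ACC Thr — nonsynonymous.
Codon 6: CUU Leu / CUU Leu — identical.
Codon 7: AUA Ile / AUU Ile — synonymous.
Codon 8: GCU Ala / GCU Ala — identical.
Nonsynonymous differences: 1 → different protein.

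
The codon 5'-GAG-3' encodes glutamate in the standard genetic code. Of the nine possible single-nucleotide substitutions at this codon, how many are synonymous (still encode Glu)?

Position 1: none → 0 synonymous.
Position 2: none → 0 synonymous.
Position 3: GAA → 1 synonymous.
Total: 0 + 0 + 1 = 1.

1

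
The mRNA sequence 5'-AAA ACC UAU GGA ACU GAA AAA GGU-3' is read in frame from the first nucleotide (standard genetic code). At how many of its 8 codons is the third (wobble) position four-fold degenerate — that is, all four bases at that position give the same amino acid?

Codon 1 AAA (Lys): third position 2-fold.
Codon 2 ACC (Thr): third position 4-fold.
Codon 3 UAU (Tyr): third position 2-fold.
Codon 4 GGA (Gly): third position 4-fold.
Codon 5 ACU (Thr): third position 4-fold.
Codon 6 GAA (Glu): third position 2-fold.
Codon 7 AAA (Lys): third position 2-fold.
Codon 8 GGU (Gly): third position 4-fold.
Four-fold degenerate third positions: 4.

4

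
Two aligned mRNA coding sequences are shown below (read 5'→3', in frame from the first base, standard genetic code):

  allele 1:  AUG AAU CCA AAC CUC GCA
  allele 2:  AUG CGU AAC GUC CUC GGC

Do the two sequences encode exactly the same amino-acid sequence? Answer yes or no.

Codon 1: AUG Met / AUG Met — identical.
Codon 2: AAU Asn / CGU Arg — nonsynonymous.
Codon 3: CCA Pro / AAC Asn — nonsynonymous.
Codon 4: AAC Asn / GUC Val — nonsynonymous.
Codon 5: CUC Leu / CUC Leu — identical.
Codon 6: GCA Ala / GGC Gly — nonsynonymous.
Nonsynonymous differences: 4 → different protein.

no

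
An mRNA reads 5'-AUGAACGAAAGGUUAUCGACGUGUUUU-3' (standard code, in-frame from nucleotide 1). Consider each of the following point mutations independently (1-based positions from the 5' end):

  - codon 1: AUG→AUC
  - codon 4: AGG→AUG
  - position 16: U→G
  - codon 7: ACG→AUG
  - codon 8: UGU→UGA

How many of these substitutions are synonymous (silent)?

0

Codon 1: AUG (Met) → AUC (Ile) — missense.
Codon 4: AGG (Arg) → AUG (Met) — missense.
Codon 6: UCG (Ser) → GCG (Ala) — missense.
Codon 7: ACG (Thr) → AUG (Met) — missense.
Codon 8: UGU (Cys) → UGA (Stop) — nonsense.
Synonymous: 0 of 5.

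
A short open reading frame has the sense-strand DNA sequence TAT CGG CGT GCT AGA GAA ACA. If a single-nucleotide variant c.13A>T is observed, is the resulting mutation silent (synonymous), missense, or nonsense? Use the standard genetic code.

nonsense

Position 13 falls in codon 5: AGA → Arg.
After the substitution the codon is TGA → Stop.
The new codon is a stop codon, so this is a nonsense mutation.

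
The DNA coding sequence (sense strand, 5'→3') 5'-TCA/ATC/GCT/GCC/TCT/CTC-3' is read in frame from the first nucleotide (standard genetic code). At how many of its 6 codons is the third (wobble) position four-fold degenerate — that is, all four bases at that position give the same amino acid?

5

Codon 1 TCA (Ser): third position 4-fold.
Codon 2 ATC (Ile): third position 3-fold.
Codon 3 GCT (Ala): third position 4-fold.
Codon 4 GCC (Ala): third position 4-fold.
Codon 5 TCT (Ser): third position 4-fold.
Codon 6 CTC (Leu): third position 4-fold.
Four-fold degenerate third positions: 5.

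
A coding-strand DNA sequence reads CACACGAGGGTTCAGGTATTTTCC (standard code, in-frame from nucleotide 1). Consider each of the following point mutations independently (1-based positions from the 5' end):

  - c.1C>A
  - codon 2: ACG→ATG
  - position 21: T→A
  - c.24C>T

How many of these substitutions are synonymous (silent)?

1

Codon 1: CAC (His) → AAC (Asn) — missense.
Codon 2: ACG (Thr) → ATG (Met) — missense.
Codon 7: TTT (Phe) → TTA (Leu) — missense.
Codon 8: TCC (Ser) → TCT (Ser) — synonymous.
Synonymous: 1 of 4.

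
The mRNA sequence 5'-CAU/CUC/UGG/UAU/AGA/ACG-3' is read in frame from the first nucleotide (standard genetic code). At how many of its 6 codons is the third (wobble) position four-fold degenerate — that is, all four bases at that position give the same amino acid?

Codon 1 CAU (His): third position 2-fold.
Codon 2 CUC (Leu): third position 4-fold.
Codon 3 UGG (Trp): third position 1-fold.
Codon 4 UAU (Tyr): third position 2-fold.
Codon 5 AGA (Arg): third position 2-fold.
Codon 6 ACG (Thr): third position 4-fold.
Four-fold degenerate third positions: 2.

2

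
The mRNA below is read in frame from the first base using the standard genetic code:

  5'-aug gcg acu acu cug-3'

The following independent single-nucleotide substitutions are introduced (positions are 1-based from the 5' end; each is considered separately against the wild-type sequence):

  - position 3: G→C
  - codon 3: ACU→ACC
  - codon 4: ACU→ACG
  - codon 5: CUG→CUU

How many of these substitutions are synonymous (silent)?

Codon 1: AUG (Met) → AUC (Ile) — missense.
Codon 3: ACU (Thr) → ACC (Thr) — synonymous.
Codon 4: ACU (Thr) → ACG (Thr) — synonymous.
Codon 5: CUG (Leu) → CUU (Leu) — synonymous.
Synonymous: 3 of 4.

3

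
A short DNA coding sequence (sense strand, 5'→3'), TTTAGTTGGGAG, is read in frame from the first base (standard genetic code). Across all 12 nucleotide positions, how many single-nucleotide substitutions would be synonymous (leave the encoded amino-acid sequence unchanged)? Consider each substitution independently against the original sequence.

Codon 1 (TTT, Phe): 1 synonymous substitution.
Codon 2 (AGT, Ser): 1 synonymous substitution.
Codon 3 (TGG, Trp): 0 synonymous substitutions.
Codon 4 (GAG, Glu): 1 synonymous substitution.
Total: 1 + 1 + 0 + 1 = 3.

3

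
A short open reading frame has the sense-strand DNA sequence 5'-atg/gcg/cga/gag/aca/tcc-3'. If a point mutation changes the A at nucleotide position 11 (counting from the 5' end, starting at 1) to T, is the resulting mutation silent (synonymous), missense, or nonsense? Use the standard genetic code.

Position 11 falls in codon 4: GAG → Glu.
After the substitution the codon is GTG → Val.
Glu ≠ Val, so this is a missense mutation.

missense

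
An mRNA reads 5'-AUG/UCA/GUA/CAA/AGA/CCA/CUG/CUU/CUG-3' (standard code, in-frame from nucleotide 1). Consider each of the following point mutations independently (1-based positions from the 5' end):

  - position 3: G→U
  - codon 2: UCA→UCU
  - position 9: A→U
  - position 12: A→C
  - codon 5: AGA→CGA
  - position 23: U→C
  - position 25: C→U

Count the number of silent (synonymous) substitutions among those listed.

4

Codon 1: AUG (Met) → AUU (Ile) — missense.
Codon 2: UCA (Ser) → UCU (Ser) — synonymous.
Codon 3: GUA (Val) → GUU (Val) — synonymous.
Codon 4: CAA (Gln) → CAC (His) — missense.
Codon 5: AGA (Arg) → CGA (Arg) — synonymous.
Codon 8: CUU (Leu) → CCU (Pro) — missense.
Codon 9: CUG (Leu) → UUG (Leu) — synonymous.
Synonymous: 4 of 7.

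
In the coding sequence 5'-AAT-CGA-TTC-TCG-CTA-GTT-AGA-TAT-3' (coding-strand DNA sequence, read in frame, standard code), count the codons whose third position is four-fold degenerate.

Codon 1 AAT (Asn): third position 2-fold.
Codon 2 CGA (Arg): third position 4-fold.
Codon 3 TTC (Phe): third position 2-fold.
Codon 4 TCG (Ser): third position 4-fold.
Codon 5 CTA (Leu): third position 4-fold.
Codon 6 GTT (Val): third position 4-fold.
Codon 7 AGA (Arg): third position 2-fold.
Codon 8 TAT (Tyr): third position 2-fold.
Four-fold degenerate third positions: 4.

4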